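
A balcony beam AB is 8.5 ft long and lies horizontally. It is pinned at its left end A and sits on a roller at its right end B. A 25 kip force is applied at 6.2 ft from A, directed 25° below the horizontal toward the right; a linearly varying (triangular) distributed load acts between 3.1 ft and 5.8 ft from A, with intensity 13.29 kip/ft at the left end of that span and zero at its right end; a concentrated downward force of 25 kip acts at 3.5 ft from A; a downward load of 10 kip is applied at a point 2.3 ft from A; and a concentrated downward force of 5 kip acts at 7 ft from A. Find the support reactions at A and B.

Resultant of the triangular load: ½ × 13.29 × 2.7 = 17.9415 kip, acting at 4 ft from A (one-third of the span from the peak).
ΣM about A: B_y·8.5 − 25·sin25°·6.2 − (½·13.29·2.7)·4 − 25·3.5 − 10·2.3 − 5·7 = 0 → B_y = 282.772/8.5 = 33.2673 ≈ 33.27 kip.
ΣF_y = 0: A_y + 33.2673 − 25·sin25° − ½·13.29·2.7 − 25 − 10 − 5 = 0 → A_y = 35.24 kip.
ΣF_x = 0: A_x + 25·cos25° = 0 → A_x = -22.66 kip.

A_x = -22.66 kip, A_y = 35.24 kip, B_y = 33.27 kip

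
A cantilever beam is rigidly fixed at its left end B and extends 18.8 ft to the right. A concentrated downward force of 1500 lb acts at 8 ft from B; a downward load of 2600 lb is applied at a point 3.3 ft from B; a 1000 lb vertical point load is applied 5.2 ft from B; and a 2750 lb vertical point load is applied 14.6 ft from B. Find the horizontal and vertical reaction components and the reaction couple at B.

ΣF_x = 0: B_x = 0.
ΣF_y = 0: B_y − 1500 − 2600 − 1000 − 2750 = 0 → B_y = 7850 lb.
ΣM about B: M_B − 1500·8 − 2600·3.3 − 1000·5.2 − 2750·14.6 = 0 → M_B = 65930 lb·ft.

B_x = 0, B_y = 7850 lb, M_B = 65930 lb·ft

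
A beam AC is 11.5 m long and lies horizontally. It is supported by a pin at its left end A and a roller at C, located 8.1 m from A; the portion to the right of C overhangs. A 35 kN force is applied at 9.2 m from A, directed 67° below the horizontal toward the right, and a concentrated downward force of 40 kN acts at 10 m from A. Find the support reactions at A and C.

Moments about A: C_y·8.1 − 35·sin67°·9.2 − 40·10 = 0 → C_y = 696.403/8.1 = 85.9757 ≈ 85.98 kN.
ΣF_y = 0: A_y + 85.9757 − 35·sin67° − 40 = 0 → A_y = -13.76 kN.
ΣF_x = 0: A_x + 35·cos67° = 0 → A_x = -13.68 kN.

A_x = -13.68 kN, A_y = -13.76 kN, C_y = 85.98 kN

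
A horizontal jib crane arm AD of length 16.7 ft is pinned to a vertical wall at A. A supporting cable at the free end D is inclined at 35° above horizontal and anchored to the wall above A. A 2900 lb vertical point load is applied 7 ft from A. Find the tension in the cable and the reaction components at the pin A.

ΣM about A: T·sin35°·16.7 − 2900·7 = 0 → T = 20300/(16.7·0.573576) = 2119.28 ≈ 2119 lb.
ΣF_x = 0: A_x − T·cos35° = 0 → A_x = 2119.28 × 0.819152 = 1736 lb.
ΣF_y = 0: A_y + T·sin35° − 2900 = 0 → A_y = 2900 − 2119.28 × 0.573576 = 1684 lb.

T = 2119 lb, A_x = 1736 lb, A_y = 1684 lb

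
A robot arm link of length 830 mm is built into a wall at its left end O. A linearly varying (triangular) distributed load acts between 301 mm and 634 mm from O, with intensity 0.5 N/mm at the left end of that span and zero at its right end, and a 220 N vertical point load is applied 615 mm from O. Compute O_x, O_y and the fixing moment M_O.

O_x = 0, O_y = 303.2 N, M_O = 169600 N·mm

Resultant of the triangular load: ½ × 0.5 × 333 = 83.25 N, acting at 412 mm from O (one-third of the span from the peak).
ΣF_x = 0: O_x = 0.
ΣF_y = 0: O_y − ½·0.5·333 − 220 = 0 → O_y = 303.2 N.
ΣM about O: M_O − (½·0.5·333)·412 − 220·615 = 0 → M_O = 169600 N·mm.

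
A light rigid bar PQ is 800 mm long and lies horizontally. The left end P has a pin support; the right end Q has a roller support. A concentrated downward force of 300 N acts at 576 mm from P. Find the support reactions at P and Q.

P_x = 0, P_y = 84.00 N, Q_y = 216.0 N

Taking moments about P: Q_y·800 − 300·576 = 0 → Q_y = 172800/800 = 216.0 N.
ΣF_y = 0: P_y + 216 − 300 = 0 → P_y = 84.00 N.
ΣF_x = 0: no horizontal applied forces, so P_x = 0.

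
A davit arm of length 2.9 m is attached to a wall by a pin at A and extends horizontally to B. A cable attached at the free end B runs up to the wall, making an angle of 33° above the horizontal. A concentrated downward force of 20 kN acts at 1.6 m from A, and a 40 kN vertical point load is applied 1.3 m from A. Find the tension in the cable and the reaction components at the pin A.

T = 53.18 kN, A_x = 44.60 kN, A_y = 31.03 kN

ΣM about A: T·sin33°·2.9 − 20·1.6 − 40·1.3 = 0 → T = 84/(2.9·0.544639) = 53.183 ≈ 53.18 kN.
ΣF_x = 0: A_x − T·cos33° = 0 → A_x = 53.183 × 0.838671 = 44.60 kN.
ΣF_y = 0: A_y + T·sin33° − 20 − 40 = 0 → A_y = 60 − 53.183 × 0.544639 = 31.03 kN.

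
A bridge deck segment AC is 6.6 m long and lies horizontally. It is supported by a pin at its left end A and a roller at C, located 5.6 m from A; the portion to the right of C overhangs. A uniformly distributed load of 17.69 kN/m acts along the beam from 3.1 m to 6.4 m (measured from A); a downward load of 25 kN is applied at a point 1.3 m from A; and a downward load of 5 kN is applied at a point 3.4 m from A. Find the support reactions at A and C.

A_x = 0, A_y = 30.02 kN, C_y = 58.36 kN

Resultant of the distributed load: 17.69 × 3.3 = 58.377 kN at 4.75 m from A.
ΣM about A: C_y·5.6 − (17.69·3.3)·4.75 − 25·1.3 − 5·3.4 = 0 → C_y = 326.79075/5.6 = 58.3555 ≈ 58.36 kN.
ΣF_y = 0: A_y + 58.3555 − 17.69·3.3 − 25 − 5 = 0 → A_y = 30.02 kN.
ΣF_x = 0: no horizontal applied forces, so A_x = 0.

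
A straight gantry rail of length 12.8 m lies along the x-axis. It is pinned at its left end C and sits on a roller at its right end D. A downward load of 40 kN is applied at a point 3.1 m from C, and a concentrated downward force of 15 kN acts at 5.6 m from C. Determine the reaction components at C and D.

Taking moments about C: D_y·12.8 − 40·3.1 − 15·5.6 = 0 → D_y = 208/12.8 = 16.25 kN.
ΣF_y = 0: C_y + 16.25 − 40 − 15 = 0 → C_y = 38.75 kN.
ΣF_x = 0: no horizontal applied forces, so C_x = 0.

C_x = 0, C_y = 38.75 kN, D_y = 16.25 kN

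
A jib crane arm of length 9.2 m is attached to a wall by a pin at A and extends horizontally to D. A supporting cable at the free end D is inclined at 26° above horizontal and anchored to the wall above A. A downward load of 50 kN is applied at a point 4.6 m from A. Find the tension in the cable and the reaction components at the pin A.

ΣM about A: T·sin26°·9.2 − 50·4.6 = 0 → T = 230/(9.2·0.438371) = 57.0293 ≈ 57.03 kN.
ΣF_x = 0: A_x − T·cos26° = 0 → A_x = 57.0293 × 0.898794 = 51.26 kN.
ΣF_y = 0: A_y + T·sin26° − 50 = 0 → A_y = 50 − 57.0293 × 0.438371 = 25.00 kN.

T = 57.03 kN, A_x = 51.26 kN, A_y = 25.00 kN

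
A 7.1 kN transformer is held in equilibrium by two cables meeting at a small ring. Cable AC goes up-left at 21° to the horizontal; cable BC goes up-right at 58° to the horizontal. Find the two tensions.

T_AC = 3.833 kN, T_BC = 6.752 kN

ΣF_x = 0: −T_AC·cos21° + T_BC·cos58° = 0 → T_BC = 1.76174·T_AC.
ΣF_y = 0: T_AC·sin21° + T_BC·sin58° = 7.1.
Substitute: T_AC·(0.358368 + 1.76174·0.848048) = 7.1 → T_AC = 3.83285 ≈ 3.833 kN.
Then T_BC = 1.76174 × 3.83285 = 6.752 kN.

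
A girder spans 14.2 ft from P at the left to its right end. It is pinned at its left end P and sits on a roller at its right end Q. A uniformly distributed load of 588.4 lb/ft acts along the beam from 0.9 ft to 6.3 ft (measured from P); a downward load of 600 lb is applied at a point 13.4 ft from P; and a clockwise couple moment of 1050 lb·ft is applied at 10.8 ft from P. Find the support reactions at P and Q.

Resultant of the distributed load: 588.4 × 5.4 = 3177.36 lb at 3.6 ft from P.
Taking moments about P: Q_y·14.2 − (588.4·5.4)·3.6 − 600·13.4 − 1050 = 0 → Q_y = 20528.496/14.2 = 1445.67 ≈ 1446 lb.
ΣF_y = 0: P_y + 1445.67 − 588.4·5.4 − 600 = 0 → P_y = 2332 lb.
ΣF_x = 0: no horizontal applied forces, so P_x = 0.

P_x = 0, P_y = 2332 lb, Q_y = 1446 lb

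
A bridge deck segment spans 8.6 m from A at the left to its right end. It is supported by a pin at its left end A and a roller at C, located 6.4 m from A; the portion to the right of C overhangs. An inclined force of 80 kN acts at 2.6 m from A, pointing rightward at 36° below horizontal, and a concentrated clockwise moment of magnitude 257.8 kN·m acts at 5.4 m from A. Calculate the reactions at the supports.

ΣM about A: C_y·6.4 − 80·sin36°·2.6 − 257.8 = 0 → C_y = 380.059/6.4 = 59.3842 ≈ 59.38 kN.
ΣF_y = 0: A_y + 59.3842 − 80·sin36° = 0 → A_y = -12.36 kN.
ΣF_x = 0: A_x + 80·cos36° = 0 → A_x = -64.72 kN.

A_x = -64.72 kN, A_y = -12.36 kN, C_y = 59.38 kN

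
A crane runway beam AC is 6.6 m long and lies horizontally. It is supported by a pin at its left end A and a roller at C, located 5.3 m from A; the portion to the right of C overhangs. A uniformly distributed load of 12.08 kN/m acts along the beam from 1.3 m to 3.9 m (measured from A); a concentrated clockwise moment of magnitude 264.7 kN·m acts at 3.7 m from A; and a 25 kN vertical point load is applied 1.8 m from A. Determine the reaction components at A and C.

A_x = 0, A_y = -17.43 kN, C_y = 73.84 kN

Resultant of the distributed load: 12.08 × 2.6 = 31.408 kN at 2.6 m from A.
Moments about A: C_y·5.3 − (12.08·2.6)·2.6 − 264.7 − 25·1.8 = 0 → C_y = 391.3608/5.3 = 73.8417 ≈ 73.84 kN.
ΣF_y = 0: A_y + 73.8417 − 12.08·2.6 − 25 = 0 → A_y = -17.43 kN.
ΣF_x = 0: no horizontal applied forces, so A_x = 0.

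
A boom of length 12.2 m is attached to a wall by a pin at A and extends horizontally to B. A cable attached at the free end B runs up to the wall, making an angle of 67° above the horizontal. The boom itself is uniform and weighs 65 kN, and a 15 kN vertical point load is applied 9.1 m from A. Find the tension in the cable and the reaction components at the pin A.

ΣM about A: T·sin67°·12.2 − 65·6.1 − 15·9.1 = 0 → T = 533/(12.2·0.920505) = 47.4615 ≈ 47.46 kN.
ΣF_x = 0: A_x − T·cos67° = 0 → A_x = 47.4615 × 0.390731 = 18.54 kN.
ΣF_y = 0: A_y + T·sin67° − 65 − 15 = 0 → A_y = 80 − 47.4615 × 0.920505 = 36.31 kN.

T = 47.46 kN, A_x = 18.54 kN, A_y = 36.31 kN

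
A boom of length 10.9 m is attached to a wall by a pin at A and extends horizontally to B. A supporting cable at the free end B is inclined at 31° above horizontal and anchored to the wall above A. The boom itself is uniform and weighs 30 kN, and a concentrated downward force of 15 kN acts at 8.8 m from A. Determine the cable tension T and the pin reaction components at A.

T = 52.64 kN, A_x = 45.12 kN, A_y = 17.89 kN

ΣM about A: T·sin31°·10.9 − 30·5.45 − 15·8.8 = 0 → T = 295.5/(10.9·0.515038) = 52.6371 ≈ 52.64 kN.
ΣF_x = 0: A_x − T·cos31° = 0 → A_x = 52.6371 × 0.857167 = 45.12 kN.
ΣF_y = 0: A_y + T·sin31° − 30 − 15 = 0 → A_y = 45 − 52.6371 × 0.515038 = 17.89 kN.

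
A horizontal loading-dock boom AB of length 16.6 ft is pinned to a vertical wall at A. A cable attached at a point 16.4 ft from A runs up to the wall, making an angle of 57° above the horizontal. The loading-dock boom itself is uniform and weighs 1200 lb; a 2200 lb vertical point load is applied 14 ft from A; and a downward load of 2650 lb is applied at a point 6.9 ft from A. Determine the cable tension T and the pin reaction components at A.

ΣM about A: T·sin57°·16.4 − 1200·8.3 − 2200·14 − 2650·6.9 = 0 → T = 59045/(16.4·0.838671) = 4292.87 ≈ 4293 lb.
ΣF_x = 0: A_x − T·cos57° = 0 → A_x = 4292.87 × 0.544639 = 2338 lb.
ΣF_y = 0: A_y + T·sin57° − 1200 − 2200 − 2650 = 0 → A_y = 6050 − 4292.87 × 0.838671 = 2450 lb.

T = 4293 lb, A_x = 2338 lb, A_y = 2450 lb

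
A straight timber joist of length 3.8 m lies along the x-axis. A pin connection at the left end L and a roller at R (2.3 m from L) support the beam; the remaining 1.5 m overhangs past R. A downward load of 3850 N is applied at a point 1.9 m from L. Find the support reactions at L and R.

L_x = 0, L_y = 669.6 N, R_y = 3180 N

ΣM about L: R_y·2.3 − 3850·1.9 = 0 → R_y = 7315/2.3 = 3180.43 ≈ 3180 N.
ΣF_y = 0: L_y + 3180.43 − 3850 = 0 → L_y = 669.6 N.
ΣF_x = 0: no horizontal applied forces, so L_x = 0.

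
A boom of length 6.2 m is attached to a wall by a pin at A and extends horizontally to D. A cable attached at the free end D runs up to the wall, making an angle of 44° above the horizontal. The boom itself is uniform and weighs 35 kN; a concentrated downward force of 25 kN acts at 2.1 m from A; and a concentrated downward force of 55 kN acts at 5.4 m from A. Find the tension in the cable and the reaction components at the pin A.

T = 106.3 kN, A_x = 76.50 kN, A_y = 41.13 kN

ΣM about A: T·sin44°·6.2 − 35·3.1 − 25·2.1 − 55·5.4 = 0 → T = 458/(6.2·0.694658) = 106.341 ≈ 106.3 kN.
ΣF_x = 0: A_x − T·cos44° = 0 → A_x = 106.341 × 0.71934 = 76.50 kN.
ΣF_y = 0: A_y + T·sin44° − 35 − 25 − 55 = 0 → A_y = 115 − 106.341 × 0.694658 = 41.13 kN.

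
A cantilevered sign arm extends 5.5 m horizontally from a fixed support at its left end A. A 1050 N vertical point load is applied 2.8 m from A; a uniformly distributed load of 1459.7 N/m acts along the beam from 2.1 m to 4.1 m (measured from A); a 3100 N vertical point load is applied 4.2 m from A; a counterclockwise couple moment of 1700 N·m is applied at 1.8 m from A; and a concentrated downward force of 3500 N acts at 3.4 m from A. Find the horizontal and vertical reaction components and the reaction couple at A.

A_x = 0, A_y = 10570 N, M_A = 35210 N·m

Resultant of the distributed load: 1459.7 × 2 = 2919.4 N at 3.1 m from A.
ΣF_x = 0: A_x = 0.
ΣF_y = 0: A_y − 1050 − 1459.7·2 − 3100 − 3500 = 0 → A_y = 10570 N.
ΣM about A: M_A − 1050·2.8 − (1459.7·2)·3.1 − 3100·4.2 + 1700 − 3500·3.4 = 0 → M_A = 35210 N·m.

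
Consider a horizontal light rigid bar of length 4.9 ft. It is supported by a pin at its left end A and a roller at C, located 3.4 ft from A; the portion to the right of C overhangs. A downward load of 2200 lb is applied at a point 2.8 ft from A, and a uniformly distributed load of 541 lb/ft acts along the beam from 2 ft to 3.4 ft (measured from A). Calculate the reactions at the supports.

Resultant of the distributed load: 541 × 1.4 = 757.4 lb at 2.7 ft from A.
Taking moments about A: C_y·3.4 − 2200·2.8 − (541·1.4)·2.7 = 0 → C_y = 8204.98/3.4 = 2413.23 ≈ 2413 lb.
ΣF_y = 0: A_y + 2413.23 − 2200 − 541·1.4 = 0 → A_y = 544.2 lb.
ΣF_x = 0: no horizontal applied forces, so A_x = 0.

A_x = 0, A_y = 544.2 lb, C_y = 2413 lb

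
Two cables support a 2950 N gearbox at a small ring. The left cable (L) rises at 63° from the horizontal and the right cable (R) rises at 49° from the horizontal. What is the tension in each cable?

ΣF_x = 0: −T_L·cos63° + T_R·cos49° = 0 → T_R = 0.691996·T_L.
ΣF_y = 0: T_L·sin63° + T_R·sin49° = 2950.
Substitute: T_L·(0.891007 + 0.691996·0.75471) = 2950 → T_L = 2087.37 ≈ 2087 N.
Then T_R = 0.691996 × 2087.37 = 1444 N.

T_L = 2087 N, T_R = 1444 N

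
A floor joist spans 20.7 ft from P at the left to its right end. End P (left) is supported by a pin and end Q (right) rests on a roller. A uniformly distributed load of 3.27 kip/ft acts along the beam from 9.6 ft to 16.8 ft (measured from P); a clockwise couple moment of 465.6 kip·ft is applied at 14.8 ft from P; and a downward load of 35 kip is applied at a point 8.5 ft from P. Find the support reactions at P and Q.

Resultant of the distributed load: 3.27 × 7.2 = 23.544 kip at 13.2 ft from P.
ΣM about P: Q_y·20.7 − (3.27·7.2)·13.2 − 465.6 − 35·8.5 = 0 → Q_y = 1073.8808/20.7 = 51.8783 ≈ 51.88 kip.
ΣF_y = 0: P_y + 51.8783 − 3.27·7.2 − 35 = 0 → P_y = 6.666 kip.
ΣF_x = 0: no horizontal applied forces, so P_x = 0.

P_x = 0, P_y = 6.666 kip, Q_y = 51.88 kip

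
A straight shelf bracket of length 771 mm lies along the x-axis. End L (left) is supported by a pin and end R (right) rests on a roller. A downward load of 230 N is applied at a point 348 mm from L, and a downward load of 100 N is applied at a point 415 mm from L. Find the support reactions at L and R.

ΣM about L: R_y·771 − 230·348 − 100·415 = 0 → R_y = 121540/771 = 157.639 ≈ 157.6 N.
ΣF_y = 0: L_y + 157.639 − 230 − 100 = 0 → L_y = 172.4 N.
ΣF_x = 0: no horizontal applied forces, so L_x = 0.

L_x = 0, L_y = 172.4 N, R_y = 157.6 N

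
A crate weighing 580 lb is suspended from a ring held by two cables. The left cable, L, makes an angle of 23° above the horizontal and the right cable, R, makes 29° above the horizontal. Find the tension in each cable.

ΣF_x = 0: −T_L·cos23° + T_R·cos29° = 0 → T_R = 1.05246·T_L.
ΣF_y = 0: T_L·sin23° + T_R·sin29° = 580.
Substitute: T_L·(0.390731 + 1.05246·0.48481) = 580 → T_L = 643.748 ≈ 643.7 lb.
Then T_R = 1.05246 × 643.748 = 677.5 lb.

T_L = 643.7 lb, T_R = 677.5 lb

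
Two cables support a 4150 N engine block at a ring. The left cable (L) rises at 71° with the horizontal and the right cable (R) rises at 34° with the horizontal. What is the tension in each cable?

T_L = 3562 N, T_R = 1399 N

ΣF_x = 0: −T_L·cos71° + T_R·cos34° = 0 → T_R = 0.392706·T_L.
ΣF_y = 0: T_L·sin71° + T_R·sin34° = 4150.
Substitute: T_L·(0.945519 + 0.392706·0.559193) = 4150 → T_L = 3561.87 ≈ 3562 N.
Then T_R = 0.392706 × 3561.87 = 1399 N.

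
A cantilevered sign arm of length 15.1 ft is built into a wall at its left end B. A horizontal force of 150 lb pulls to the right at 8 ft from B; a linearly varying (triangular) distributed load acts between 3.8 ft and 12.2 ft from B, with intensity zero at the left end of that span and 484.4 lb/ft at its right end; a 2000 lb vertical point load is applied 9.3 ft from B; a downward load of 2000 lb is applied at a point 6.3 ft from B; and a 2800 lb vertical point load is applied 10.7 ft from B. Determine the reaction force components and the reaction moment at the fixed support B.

Resultant of the triangular load: ½ × 484.4 × 8.4 = 2034.48 lb, acting at 9.4 ft from B (one-third of the span from the peak).
ΣF_x = 0: B_x + 150 = 0 → B_x = -150.0 lb.
ΣF_y = 0: B_y − ½·484.4·8.4 − 2000 − 2000 − 2800 = 0 → B_y = 8834 lb.
ΣM about B: M_B − (½·484.4·8.4)·9.4 − 2000·9.3 − 2000·6.3 − 2800·10.7 = 0 → M_B = 80280 lb·ft.

B_x = -150.0 lb, B_y = 8834 lb, M_B = 80280 lb·ft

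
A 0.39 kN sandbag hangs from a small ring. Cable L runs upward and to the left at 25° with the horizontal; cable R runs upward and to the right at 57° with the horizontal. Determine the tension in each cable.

T_L = 0.2145 kN, T_R = 0.3569 kN

ΣF_x = 0: −T_L·cos25° + T_R·cos57° = 0 → T_R = 1.66405·T_L.
ΣF_y = 0: T_L·sin25° + T_R·sin57° = 0.39.
Substitute: T_L·(0.422618 + 1.66405·0.838671) = 0.39 → T_L = 0.214497 ≈ 0.2145 kN.
Then T_R = 1.66405 × 0.214497 = 0.3569 kN.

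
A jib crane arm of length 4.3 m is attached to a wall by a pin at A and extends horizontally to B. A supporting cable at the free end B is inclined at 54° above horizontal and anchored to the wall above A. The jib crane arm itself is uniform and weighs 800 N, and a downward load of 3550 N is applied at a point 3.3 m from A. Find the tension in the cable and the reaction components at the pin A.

T = 3862 N, A_x = 2270 N, A_y = 1226 N

ΣM about A: T·sin54°·4.3 − 800·2.15 − 3550·3.3 = 0 → T = 13435/(4.3·0.809017) = 3861.99 ≈ 3862 N.
ΣF_x = 0: A_x − T·cos54° = 0 → A_x = 3861.99 × 0.587785 = 2270 N.
ΣF_y = 0: A_y + T·sin54° − 800 − 3550 = 0 → A_y = 4350 − 3861.99 × 0.809017 = 1226 N.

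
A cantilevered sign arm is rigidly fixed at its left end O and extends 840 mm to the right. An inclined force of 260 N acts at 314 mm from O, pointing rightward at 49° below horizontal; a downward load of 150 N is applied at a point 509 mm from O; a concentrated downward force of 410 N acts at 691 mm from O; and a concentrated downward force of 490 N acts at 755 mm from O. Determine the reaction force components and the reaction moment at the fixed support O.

ΣF_x = 0: O_x + 260·cos49° = 0 → O_x = -170.6 N.
ΣF_y = 0: O_y − 260·sin49° − 150 − 410 − 490 = 0 → O_y = 1246 N.
ΣM about O: M_O − 260·sin49°·314 − 150·509 − 410·691 − 490·755 = 0 → M_O = 791200 N·mm.

O_x = -170.6 N, O_y = 1246 N, M_O = 791200 N·mm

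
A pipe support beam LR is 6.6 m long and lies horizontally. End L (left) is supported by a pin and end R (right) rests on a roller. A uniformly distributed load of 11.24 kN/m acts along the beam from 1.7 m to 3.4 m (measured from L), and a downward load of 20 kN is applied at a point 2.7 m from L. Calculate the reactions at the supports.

L_x = 0, L_y = 23.54 kN, R_y = 15.56 kN

Resultant of the distributed load: 11.24 × 1.7 = 19.108 kN at 2.55 m from L.
Taking moments about L: R_y·6.6 − (11.24·1.7)·2.55 − 20·2.7 = 0 → R_y = 102.7254/6.6 = 15.5645 ≈ 15.56 kN.
ΣF_y = 0: L_y + 15.5645 − 11.24·1.7 − 20 = 0 → L_y = 23.54 kN.
ΣF_x = 0: no horizontal applied forces, so L_x = 0.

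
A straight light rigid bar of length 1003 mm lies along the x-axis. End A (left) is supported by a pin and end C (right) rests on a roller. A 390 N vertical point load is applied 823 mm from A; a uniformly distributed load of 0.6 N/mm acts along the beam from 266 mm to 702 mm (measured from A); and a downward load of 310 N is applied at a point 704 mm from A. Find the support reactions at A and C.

A_x = 0, A_y = 297.8 N, C_y = 663.8 N

Resultant of the distributed load: 0.6 × 436 = 261.6 N at 484 mm from A.
Moments about A: C_y·1003 − 390·823 − (0.6·436)·484 − 310·704 = 0 → C_y = 665824.4/1003 = 663.833 ≈ 663.8 N.
ΣF_y = 0: A_y + 663.833 − 390 − 0.6·436 − 310 = 0 → A_y = 297.8 N.
ΣF_x = 0: no horizontal applied forces, so A_x = 0.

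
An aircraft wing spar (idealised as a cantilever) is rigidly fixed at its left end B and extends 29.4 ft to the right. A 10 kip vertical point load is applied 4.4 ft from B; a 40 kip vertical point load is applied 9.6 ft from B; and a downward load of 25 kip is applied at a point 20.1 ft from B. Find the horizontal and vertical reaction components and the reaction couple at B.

ΣF_x = 0: B_x = 0.
ΣF_y = 0: B_y − 10 − 40 − 25 = 0 → B_y = 75.00 kip.
ΣM about B: M_B − 10·4.4 − 40·9.6 − 25·20.1 = 0 → M_B = 930.5 kip·ft.

B_x = 0, B_y = 75.00 kip, M_B = 930.5 kip·ft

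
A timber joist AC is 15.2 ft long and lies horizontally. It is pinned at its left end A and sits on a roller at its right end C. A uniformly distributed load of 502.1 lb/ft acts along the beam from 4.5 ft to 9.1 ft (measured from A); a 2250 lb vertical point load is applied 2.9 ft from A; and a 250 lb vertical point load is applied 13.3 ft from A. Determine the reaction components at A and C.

Resultant of the distributed load: 502.1 × 4.6 = 2309.66 lb at 6.8 ft from A.
ΣM about A: C_y·15.2 − (502.1·4.6)·6.8 − 2250·2.9 − 250·13.3 = 0 → C_y = 25555.688/15.2 = 1681.3 ≈ 1681 lb.
ΣF_y = 0: A_y + 1681.3 − 502.1·4.6 − 2250 − 250 = 0 → A_y = 3128 lb.
ΣF_x = 0: no horizontal applied forces, so A_x = 0.

A_x = 0, A_y = 3128 lb, C_y = 1681 lb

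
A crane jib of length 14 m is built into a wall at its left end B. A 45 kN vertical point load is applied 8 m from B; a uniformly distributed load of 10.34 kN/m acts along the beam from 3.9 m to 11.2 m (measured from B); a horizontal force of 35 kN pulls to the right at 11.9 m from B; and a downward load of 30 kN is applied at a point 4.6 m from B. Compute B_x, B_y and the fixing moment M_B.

Resultant of the distributed load: 10.34 × 7.3 = 75.482 kN at 7.55 m from B.
ΣF_x = 0: B_x + 35 = 0 → B_x = -35.00 kN.
ΣF_y = 0: B_y − 45 − 10.34·7.3 − 30 = 0 → B_y = 150.5 kN.
ΣM about B: M_B − 45·8 − (10.34·7.3)·7.55 − 30·4.6 = 0 → M_B = 1068 kN·m.

B_x = -35.00 kN, B_y = 150.5 kN, M_B = 1068 kN·m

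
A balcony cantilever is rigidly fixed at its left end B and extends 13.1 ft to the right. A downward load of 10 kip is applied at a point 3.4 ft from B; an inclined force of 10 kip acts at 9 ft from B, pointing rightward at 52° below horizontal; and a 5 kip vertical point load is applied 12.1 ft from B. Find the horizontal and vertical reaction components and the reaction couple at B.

ΣF_x = 0: B_x + 10·cos52° = 0 → B_x = -6.157 kip.
ΣF_y = 0: B_y − 10 − 10·sin52° − 5 = 0 → B_y = 22.88 kip.
ΣM about B: M_B − 10·3.4 − 10·sin52°·9 − 5·12.1 = 0 → M_B = 165.4 kip·ft.

B_x = -6.157 kip, B_y = 22.88 kip, M_B = 165.4 kip·ft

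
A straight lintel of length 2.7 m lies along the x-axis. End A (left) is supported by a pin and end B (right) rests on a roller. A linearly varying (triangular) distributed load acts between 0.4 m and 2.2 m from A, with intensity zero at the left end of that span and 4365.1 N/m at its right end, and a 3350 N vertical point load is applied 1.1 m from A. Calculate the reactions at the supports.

Resultant of the triangular load: ½ × 4365.1 × 1.8 = 3928.59 N, acting at 1.6 m from A (one-third of the span from the peak).
Taking moments about A: B_y·2.7 − (½·4365.1·1.8)·1.6 − 3350·1.1 = 0 → B_y = 9970.744/2.7 = 3692.87 ≈ 3693 N.
ΣF_y = 0: A_y + 3692.87 − ½·4365.1·1.8 − 3350 = 0 → A_y = 3586 N.
ΣF_x = 0: no horizontal applied forces, so A_x = 0.

A_x = 0, A_y = 3586 N, B_y = 3693 N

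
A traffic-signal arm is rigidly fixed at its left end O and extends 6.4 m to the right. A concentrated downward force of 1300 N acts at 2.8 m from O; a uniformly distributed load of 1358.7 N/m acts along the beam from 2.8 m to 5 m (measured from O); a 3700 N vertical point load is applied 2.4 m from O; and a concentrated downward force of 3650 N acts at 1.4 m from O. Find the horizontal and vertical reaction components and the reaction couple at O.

Resultant of the distributed load: 1358.7 × 2.2 = 2989.14 N at 3.9 m from O.
ΣF_x = 0: O_x = 0.
ΣF_y = 0: O_y − 1300 − 1358.7·2.2 − 3700 − 3650 = 0 → O_y = 11640 N.
ΣM about O: M_O − 1300·2.8 − (1358.7·2.2)·3.9 − 3700·2.4 − 3650·1.4 = 0 → M_O = 29290 N·m.

O_x = 0, O_y = 11640 N, M_O = 29290 N·m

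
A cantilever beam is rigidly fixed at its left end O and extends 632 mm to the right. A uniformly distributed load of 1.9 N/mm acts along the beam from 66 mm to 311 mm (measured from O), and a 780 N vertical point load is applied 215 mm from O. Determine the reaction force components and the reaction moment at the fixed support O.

O_x = 0, O_y = 1246 N, M_O = 255400 N·mm

Resultant of the distributed load: 1.9 × 245 = 465.5 N at 188.5 mm from O.
ΣF_x = 0: O_x = 0.
ΣF_y = 0: O_y − 1.9·245 − 780 = 0 → O_y = 1246 N.
ΣM about O: M_O − (1.9·245)·188.5 − 780·215 = 0 → M_O = 255400 N·mm.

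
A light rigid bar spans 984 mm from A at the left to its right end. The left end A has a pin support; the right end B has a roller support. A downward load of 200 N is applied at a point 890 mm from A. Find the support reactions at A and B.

Moments about A: B_y·984 − 200·890 = 0 → B_y = 178000/984 = 180.894 ≈ 180.9 N.
ΣF_y = 0: A_y + 180.894 − 200 = 0 → A_y = 19.11 N.
ΣF_x = 0: no horizontal applied forces, so A_x = 0.

A_x = 0, A_y = 19.11 N, B_y = 180.9 N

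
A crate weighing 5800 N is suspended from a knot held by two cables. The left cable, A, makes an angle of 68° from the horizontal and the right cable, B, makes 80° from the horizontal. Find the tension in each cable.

T_A = 1901 N, T_B = 4100 N

ΣF_x = 0: −T_A·cos68° + T_B·cos80° = 0 → T_B = 2.15727·T_A.
ΣF_y = 0: T_A·sin68° + T_B·sin80° = 5800.
Substitute: T_A·(0.927184 + 2.15727·0.984808) = 5800 → T_A = 1900.59 ≈ 1901 N.
Then T_B = 2.15727 × 1900.59 = 4100 N.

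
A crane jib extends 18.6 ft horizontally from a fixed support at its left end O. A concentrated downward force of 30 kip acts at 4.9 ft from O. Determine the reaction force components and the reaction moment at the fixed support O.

ΣF_x = 0: O_x = 0.
ΣF_y = 0: O_y − 30 = 0 → O_y = 30.00 kip.
ΣM about O: M_O − 30·4.9 = 0 → M_O = 147.0 kip·ft.

O_x = 0, O_y = 30.00 kip, M_O = 147.0 kip·ft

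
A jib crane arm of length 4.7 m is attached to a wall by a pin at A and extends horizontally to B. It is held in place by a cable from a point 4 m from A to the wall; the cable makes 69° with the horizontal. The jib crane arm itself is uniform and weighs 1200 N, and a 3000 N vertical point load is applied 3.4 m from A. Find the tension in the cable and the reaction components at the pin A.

T = 3487 N, A_x = 1249 N, A_y = 945.0 N

ΣM about A: T·sin69°·4 − 1200·2.35 − 3000·3.4 = 0 → T = 13020/(4·0.93358) = 3486.58 ≈ 3487 N.
ΣF_x = 0: A_x − T·cos69° = 0 → A_x = 3486.58 × 0.358368 = 1249 N.
ΣF_y = 0: A_y + T·sin69° − 1200 − 3000 = 0 → A_y = 4200 − 3486.58 × 0.93358 = 945.0 N.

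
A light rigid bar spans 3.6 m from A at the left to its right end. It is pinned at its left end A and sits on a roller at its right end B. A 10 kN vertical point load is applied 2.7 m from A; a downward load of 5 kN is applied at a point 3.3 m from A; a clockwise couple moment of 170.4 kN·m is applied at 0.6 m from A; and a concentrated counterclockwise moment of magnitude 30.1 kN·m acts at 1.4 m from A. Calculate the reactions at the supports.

Taking moments about A: B_y·3.6 − 10·2.7 − 5·3.3 − 170.4 + 30.1 = 0 → B_y = 183.8/3.6 = 51.0556 ≈ 51.06 kN.
ΣF_y = 0: A_y + 51.0556 − 10 − 5 = 0 → A_y = -36.06 kN.
ΣF_x = 0: no horizontal applied forces, so A_x = 0.

A_x = 0, A_y = -36.06 kN, B_y = 51.06 kN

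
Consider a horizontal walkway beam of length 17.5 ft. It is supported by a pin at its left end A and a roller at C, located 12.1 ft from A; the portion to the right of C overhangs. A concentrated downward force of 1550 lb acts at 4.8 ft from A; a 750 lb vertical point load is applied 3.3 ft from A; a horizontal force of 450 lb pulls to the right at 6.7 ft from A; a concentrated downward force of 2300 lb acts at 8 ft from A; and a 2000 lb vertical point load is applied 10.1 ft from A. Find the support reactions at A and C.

A_x = -450.0 lb, A_y = 2590 lb, C_y = 4010 lb

Taking moments about A: C_y·12.1 − 1550·4.8 − 750·3.3 − 2300·8 − 2000·10.1 = 0 → C_y = 48515/12.1 = 4009.5 ≈ 4010 lb.
ΣF_y = 0: A_y + 4009.5 − 1550 − 750 − 2300 − 2000 = 0 → A_y = 2590 lb.
ΣF_x = 0: A_x + 450 = 0 → A_x = -450.0 lb.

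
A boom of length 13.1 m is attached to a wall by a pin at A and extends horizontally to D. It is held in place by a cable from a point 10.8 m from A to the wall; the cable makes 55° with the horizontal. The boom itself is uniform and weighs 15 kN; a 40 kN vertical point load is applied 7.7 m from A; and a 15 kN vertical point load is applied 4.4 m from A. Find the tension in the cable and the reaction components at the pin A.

T = 53.38 kN, A_x = 30.62 kN, A_y = 26.27 kN

ΣM about A: T·sin55°·10.8 − 15·6.55 − 40·7.7 − 15·4.4 = 0 → T = 472.25/(10.8·0.819152) = 53.3806 ≈ 53.38 kN.
ΣF_x = 0: A_x − T·cos55° = 0 → A_x = 53.3806 × 0.573576 = 30.62 kN.
ΣF_y = 0: A_y + T·sin55° − 15 − 40 − 15 = 0 → A_y = 70 − 53.3806 × 0.819152 = 26.27 kN.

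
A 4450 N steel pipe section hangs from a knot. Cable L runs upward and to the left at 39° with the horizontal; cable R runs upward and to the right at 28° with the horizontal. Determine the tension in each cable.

ΣF_x = 0: −T_L·cos39° + T_R·cos28° = 0 → T_R = 0.880172·T_L.
ΣF_y = 0: T_L·sin39° + T_R·sin28° = 4450.
Substitute: T_L·(0.62932 + 0.880172·0.469472) = 4450 → T_L = 4268.44 ≈ 4268 N.
Then T_R = 0.880172 × 4268.44 = 3757 N.

T_L = 4268 N, T_R = 3757 N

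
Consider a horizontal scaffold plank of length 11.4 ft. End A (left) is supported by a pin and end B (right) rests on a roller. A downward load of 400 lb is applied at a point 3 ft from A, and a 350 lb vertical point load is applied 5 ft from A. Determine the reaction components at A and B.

A_x = 0, A_y = 491.2 lb, B_y = 258.8 lb

ΣM about A: B_y·11.4 − 400·3 − 350·5 = 0 → B_y = 2950/11.4 = 258.772 ≈ 258.8 lb.
ΣF_y = 0: A_y + 258.772 − 400 − 350 = 0 → A_y = 491.2 lb.
ΣF_x = 0: no horizontal applied forces, so A_x = 0.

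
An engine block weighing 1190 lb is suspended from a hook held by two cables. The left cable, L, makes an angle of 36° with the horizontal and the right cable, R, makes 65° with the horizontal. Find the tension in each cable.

T_L = 512.3 lb, T_R = 980.7 lb

ΣF_x = 0: −T_L·cos36° + T_R·cos65° = 0 → T_R = 1.9143·T_L.
ΣF_y = 0: T_L·sin36° + T_R·sin65° = 1190.
Substitute: T_L·(0.587785 + 1.9143·0.906308) = 1190 → T_L = 512.328 ≈ 512.3 lb.
Then T_R = 1.9143 × 512.328 = 980.7 lb.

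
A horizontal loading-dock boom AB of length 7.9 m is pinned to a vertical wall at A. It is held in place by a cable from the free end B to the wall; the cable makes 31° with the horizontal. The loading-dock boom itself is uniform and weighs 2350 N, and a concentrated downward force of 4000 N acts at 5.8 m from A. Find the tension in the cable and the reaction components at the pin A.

ΣM about A: T·sin31°·7.9 − 2350·3.95 − 4000·5.8 = 0 → T = 32482.5/(7.9·0.515038) = 7983.31 ≈ 7983 N.
ΣF_x = 0: A_x − T·cos31° = 0 → A_x = 7983.31 × 0.857167 = 6843 N.
ΣF_y = 0: A_y + T·sin31° − 2350 − 4000 = 0 → A_y = 6350 − 7983.31 × 0.515038 = 2238 N.

T = 7983 N, A_x = 6843 N, A_y = 2238 N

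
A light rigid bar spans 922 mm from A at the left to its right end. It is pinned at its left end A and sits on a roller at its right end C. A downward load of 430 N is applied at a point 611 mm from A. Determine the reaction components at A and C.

A_x = 0, A_y = 145.0 N, C_y = 285.0 N

Taking moments about A: C_y·922 − 430·611 = 0 → C_y = 262730/922 = 284.957 ≈ 285.0 N.
ΣF_y = 0: A_y + 284.957 − 430 = 0 → A_y = 145.0 N.
ΣF_x = 0: no horizontal applied forces, so A_x = 0.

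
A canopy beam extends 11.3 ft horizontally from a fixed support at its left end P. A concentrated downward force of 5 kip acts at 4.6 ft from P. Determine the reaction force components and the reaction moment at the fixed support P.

ΣF_x = 0: P_x = 0.
ΣF_y = 0: P_y − 5 = 0 → P_y = 5.000 kip.
ΣM about P: M_P − 5·4.6 = 0 → M_P = 23.00 kip·ft.

P_x = 0, P_y = 5.000 kip, M_P = 23.00 kip·ft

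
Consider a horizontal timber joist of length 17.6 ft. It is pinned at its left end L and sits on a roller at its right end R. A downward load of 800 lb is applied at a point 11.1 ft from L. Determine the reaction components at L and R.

Taking moments about L: R_y·17.6 − 800·11.1 = 0 → R_y = 8880/17.6 = 504.545 ≈ 504.5 lb.
ΣF_y = 0: L_y + 504.545 − 800 = 0 → L_y = 295.5 lb.
ΣF_x = 0: no horizontal applied forces, so L_x = 0.

L_x = 0, L_y = 295.5 lb, R_y = 504.5 lb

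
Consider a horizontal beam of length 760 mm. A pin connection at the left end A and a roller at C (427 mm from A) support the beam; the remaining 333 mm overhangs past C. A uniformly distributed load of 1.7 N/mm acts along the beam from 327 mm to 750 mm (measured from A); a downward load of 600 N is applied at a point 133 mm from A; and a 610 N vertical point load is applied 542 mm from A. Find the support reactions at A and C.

Resultant of the distributed load: 1.7 × 423 = 719.1 N at 538.5 mm from A.
Moments about A: C_y·427 − (1.7·423)·538.5 − 600·133 − 610·542 = 0 → C_y = 797655.35/427 = 1868.05 ≈ 1868 N.
ΣF_y = 0: A_y + 1868.05 − 1.7·423 − 600 − 610 = 0 → A_y = 61.05 N.
ΣF_x = 0: no horizontal applied forces, so A_x = 0.

A_x = 0, A_y = 61.05 N, C_y = 1868 N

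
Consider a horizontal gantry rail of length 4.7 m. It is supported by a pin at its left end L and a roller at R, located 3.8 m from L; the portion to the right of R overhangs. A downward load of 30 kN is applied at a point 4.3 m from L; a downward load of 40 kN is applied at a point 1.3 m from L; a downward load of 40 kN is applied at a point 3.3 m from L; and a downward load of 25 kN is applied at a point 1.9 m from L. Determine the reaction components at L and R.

L_x = 0, L_y = 40.13 kN, R_y = 94.87 kN

Moments about L: R_y·3.8 − 30·4.3 − 40·1.3 − 40·3.3 − 25·1.9 = 0 → R_y = 360.5/3.8 = 94.8684 ≈ 94.87 kN.
ΣF_y = 0: L_y + 94.8684 − 30 − 40 − 40 − 25 = 0 → L_y = 40.13 kN.
ΣF_x = 0: no horizontal applied forces, so L_x = 0.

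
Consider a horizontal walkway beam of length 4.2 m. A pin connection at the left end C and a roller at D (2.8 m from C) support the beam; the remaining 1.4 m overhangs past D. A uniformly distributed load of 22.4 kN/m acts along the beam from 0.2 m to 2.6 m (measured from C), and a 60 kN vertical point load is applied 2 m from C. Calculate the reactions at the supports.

C_x = 0, C_y = 44.02 kN, D_y = 69.74 kN

Resultant of the distributed load: 22.4 × 2.4 = 53.76 kN at 1.4 m from C.
ΣM about C: D_y·2.8 − (22.4·2.4)·1.4 − 60·2 = 0 → D_y = 195.264/2.8 = 69.7371 ≈ 69.74 kN.
ΣF_y = 0: C_y + 69.7371 − 22.4·2.4 − 60 = 0 → C_y = 44.02 kN.
ΣF_x = 0: no horizontal applied forces, so C_x = 0.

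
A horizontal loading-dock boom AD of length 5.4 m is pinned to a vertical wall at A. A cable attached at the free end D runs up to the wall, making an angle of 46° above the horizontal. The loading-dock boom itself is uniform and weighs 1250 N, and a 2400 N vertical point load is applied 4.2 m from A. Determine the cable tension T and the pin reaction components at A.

T = 3464 N, A_x = 2406 N, A_y = 1158 N

ΣM about A: T·sin46°·5.4 − 1250·2.7 − 2400·4.2 = 0 → T = 13455/(5.4·0.71934) = 3463.82 ≈ 3464 N.
ΣF_x = 0: A_x − T·cos46° = 0 → A_x = 3463.82 × 0.694658 = 2406 N.
ΣF_y = 0: A_y + T·sin46° − 1250 − 2400 = 0 → A_y = 3650 − 3463.82 × 0.71934 = 1158 N.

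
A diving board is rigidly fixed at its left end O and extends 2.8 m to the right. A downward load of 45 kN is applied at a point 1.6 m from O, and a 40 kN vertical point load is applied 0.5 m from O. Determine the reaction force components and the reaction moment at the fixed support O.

ΣF_x = 0: O_x = 0.
ΣF_y = 0: O_y − 45 − 40 = 0 → O_y = 85.00 kN.
ΣM about O: M_O − 45·1.6 − 40·0.5 = 0 → M_O = 92.00 kN·m.

O_x = 0, O_y = 85.00 kN, M_O = 92.00 kN·m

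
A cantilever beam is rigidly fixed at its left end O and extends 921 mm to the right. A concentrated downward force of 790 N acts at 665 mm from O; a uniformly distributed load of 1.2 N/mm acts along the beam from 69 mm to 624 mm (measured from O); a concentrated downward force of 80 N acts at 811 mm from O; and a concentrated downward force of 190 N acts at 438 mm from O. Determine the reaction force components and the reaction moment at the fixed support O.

Resultant of the distributed load: 1.2 × 555 = 666 N at 346.5 mm from O.
ΣF_x = 0: O_x = 0.
ΣF_y = 0: O_y − 790 − 1.2·555 − 80 − 190 = 0 → O_y = 1726 N.
ΣM about O: M_O − 790·665 − (1.2·555)·346.5 − 80·811 − 190·438 = 0 → M_O = 904200 N·mm.

O_x = 0, O_y = 1726 N, M_O = 904200 N·mm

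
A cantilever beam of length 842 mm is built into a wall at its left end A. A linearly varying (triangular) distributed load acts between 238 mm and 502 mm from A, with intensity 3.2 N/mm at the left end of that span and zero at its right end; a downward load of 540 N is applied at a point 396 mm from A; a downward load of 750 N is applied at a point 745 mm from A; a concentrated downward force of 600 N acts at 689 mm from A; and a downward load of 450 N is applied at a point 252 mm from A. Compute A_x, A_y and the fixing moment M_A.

Resultant of the triangular load: ½ × 3.2 × 264 = 422.4 N, acting at 326 mm from A (one-third of the span from the peak).
ΣF_x = 0: A_x = 0.
ΣF_y = 0: A_y − ½·3.2·264 − 540 − 750 − 600 − 450 = 0 → A_y = 2762 N.
ΣM about A: M_A − (½·3.2·264)·326 − 540·396 − 750·745 − 600·689 − 450·252 = 0 → M_A = 1437000 N·mm.

A_x = 0, A_y = 2762 N, M_A = 1437000 N·mm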